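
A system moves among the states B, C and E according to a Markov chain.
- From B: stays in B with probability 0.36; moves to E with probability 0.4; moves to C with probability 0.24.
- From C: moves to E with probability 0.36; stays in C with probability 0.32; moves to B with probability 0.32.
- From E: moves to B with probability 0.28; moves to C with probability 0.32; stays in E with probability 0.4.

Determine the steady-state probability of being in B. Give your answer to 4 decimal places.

Let the stationary distribution be π with π = πP and π_1 + π_2 + π_3 = 1.
π_1 = 0.36·π_1 + 0.32·π_2 + 0.28·π_3
π_2 = 0.24·π_1 + 0.32·π_2 + 0.32·π_3
Solving with the normalization constraint gives π = (0.3172, 0.2946, 0.3882).
So the stationary probability of B is 0.3172.

0.3172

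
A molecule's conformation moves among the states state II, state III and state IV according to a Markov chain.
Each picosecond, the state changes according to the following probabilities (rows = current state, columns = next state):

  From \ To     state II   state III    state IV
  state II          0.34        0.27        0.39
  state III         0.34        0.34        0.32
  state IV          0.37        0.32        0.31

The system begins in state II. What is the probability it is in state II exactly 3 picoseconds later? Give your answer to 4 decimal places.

Propagate the distribution vector 3 picoseconds from state II.
After 0 picoseconds: (1.0000, 0.0000, 0.0000)
After 1 picosecond: (0.3400, 0.2700, 0.3900)
After 2 picoseconds: (0.3517, 0.3084, 0.3399)
After 3 picoseconds: (0.3502, 0.3086, 0.3412)
P(in state II after 3 picoseconds) = 0.3502

0.3502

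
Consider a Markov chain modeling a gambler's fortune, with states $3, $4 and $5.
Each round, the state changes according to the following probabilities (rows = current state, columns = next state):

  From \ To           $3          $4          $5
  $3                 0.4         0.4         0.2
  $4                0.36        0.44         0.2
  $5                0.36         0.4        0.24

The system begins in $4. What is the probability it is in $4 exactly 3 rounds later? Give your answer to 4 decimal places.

0.4167

Propagate the distribution vector 3 rounds from $4.
After 0 rounds: (0.0000, 1.0000, 0.0000)
After 1 round: (0.3600, 0.4400, 0.2000)
After 2 rounds: (0.3744, 0.4176, 0.2080)
After 3 rounds: (0.3750, 0.4167, 0.2083)
P(in $4 after 3 rounds) = 0.4167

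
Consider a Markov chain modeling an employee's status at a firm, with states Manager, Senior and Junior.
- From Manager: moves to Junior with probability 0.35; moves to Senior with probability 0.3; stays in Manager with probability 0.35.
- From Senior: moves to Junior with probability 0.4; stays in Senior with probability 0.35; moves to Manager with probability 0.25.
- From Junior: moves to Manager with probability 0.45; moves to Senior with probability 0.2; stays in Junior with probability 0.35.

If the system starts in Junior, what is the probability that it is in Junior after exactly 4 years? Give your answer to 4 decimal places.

0.3639

Propagate the distribution vector 4 years from Junior.
After 0 years: (0.0000, 0.0000, 1.0000)
After 1 year: (0.4500, 0.2000, 0.3500)
After 2 years: (0.3650, 0.2750, 0.3600)
After 3 years: (0.3585, 0.2778, 0.3638)
After 4 years: (0.3586, 0.2775, 0.3639)
P(in Junior after 4 years) = 0.3639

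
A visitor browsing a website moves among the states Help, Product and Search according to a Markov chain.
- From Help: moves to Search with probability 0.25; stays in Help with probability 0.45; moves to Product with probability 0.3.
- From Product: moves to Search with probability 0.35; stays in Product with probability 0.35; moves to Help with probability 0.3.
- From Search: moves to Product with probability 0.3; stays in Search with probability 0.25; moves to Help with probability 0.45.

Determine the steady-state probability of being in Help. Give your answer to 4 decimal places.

0.4026

Let the stationary distribution be π with π = πP and π_1 + π_2 + π_3 = 1.
π_1 = 0.45·π_1 + 0.3·π_2 + 0.45·π_3
π_2 = 0.3·π_1 + 0.35·π_2 + 0.3·π_3
Solving with the normalization constraint gives π = (0.4026, 0.3158, 0.2816).
So the stationary probability of Help is 0.4026.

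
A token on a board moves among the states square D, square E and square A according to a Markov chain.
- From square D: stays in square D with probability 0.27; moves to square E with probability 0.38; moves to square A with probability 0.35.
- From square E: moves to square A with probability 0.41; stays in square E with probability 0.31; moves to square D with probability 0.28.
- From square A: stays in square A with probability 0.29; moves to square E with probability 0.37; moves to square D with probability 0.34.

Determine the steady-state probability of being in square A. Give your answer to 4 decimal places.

Let the stationary distribution be π with π = πP and π_1 + π_2 + π_3 = 1.
π_1 = 0.27·π_1 + 0.28·π_2 + 0.34·π_3
π_2 = 0.38·π_1 + 0.31·π_2 + 0.37·π_3
Solving with the normalization constraint gives π = (0.2980, 0.3519, 0.3501).
So the stationary probability of square A is 0.3501.

0.3501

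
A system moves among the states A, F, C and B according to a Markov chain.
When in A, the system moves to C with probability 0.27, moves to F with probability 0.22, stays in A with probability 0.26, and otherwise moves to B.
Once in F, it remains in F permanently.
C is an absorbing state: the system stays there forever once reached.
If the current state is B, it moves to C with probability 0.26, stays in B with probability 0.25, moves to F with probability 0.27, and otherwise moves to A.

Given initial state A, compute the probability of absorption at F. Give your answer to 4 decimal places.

Let h(s) be the probability of absorption at F starting from transient state s. Then h(F) = 1 and h(C) = 0. By first-step analysis:
h(A) = 0.26·h(A) + 0.22·1 + 0.27·0 + 0.25·h(B)
h(B) = 0.22·h(A) + 0.27·1 + 0.26·0 + 0.25·h(B)
Solving: h(A) = 0.4650, h(B) = 0.4964.
Starting from A, the probability is 0.4650.

0.4650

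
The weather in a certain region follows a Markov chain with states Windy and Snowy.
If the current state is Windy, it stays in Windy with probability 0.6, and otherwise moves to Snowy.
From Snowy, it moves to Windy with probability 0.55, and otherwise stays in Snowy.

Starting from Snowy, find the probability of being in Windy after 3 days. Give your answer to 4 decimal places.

0.5789

Propagate the distribution vector 3 days from Snowy.
After 0 days: (0.0000, 1.0000)
After 1 day: (0.5500, 0.4500)
After 2 days: (0.5775, 0.4225)
After 3 days: (0.5789, 0.4211)
P(in Windy after 3 days) = 0.5789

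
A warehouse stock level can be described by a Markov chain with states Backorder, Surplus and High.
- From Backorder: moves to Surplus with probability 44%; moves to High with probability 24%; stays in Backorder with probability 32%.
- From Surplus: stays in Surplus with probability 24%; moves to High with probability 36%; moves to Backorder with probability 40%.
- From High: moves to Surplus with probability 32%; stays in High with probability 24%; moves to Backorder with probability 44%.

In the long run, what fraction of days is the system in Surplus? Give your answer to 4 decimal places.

Let the stationary distribution be π with π = πP and π_1 + π_2 + π_3 = 1.
π_1 = 0.32·π_1 + 0.4·π_2 + 0.44·π_3
π_2 = 0.44·π_1 + 0.24·π_2 + 0.32·π_3
Solving with the normalization constraint gives π = (0.3808, 0.3386, 0.2806).
So the stationary probability of Surplus is 0.3386.

0.3386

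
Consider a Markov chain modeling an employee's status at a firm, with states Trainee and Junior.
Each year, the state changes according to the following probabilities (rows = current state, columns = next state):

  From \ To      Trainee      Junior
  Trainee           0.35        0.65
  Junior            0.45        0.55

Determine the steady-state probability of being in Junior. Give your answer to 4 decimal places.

0.5909

Let the stationary distribution be π with π = πP and π_1 + π_2 = 1.
π_1 = 0.35·π_1 + 0.45·π_2
Solving with the normalization constraint gives π = (0.4091, 0.5909).
So the stationary probability of Junior is 0.5909.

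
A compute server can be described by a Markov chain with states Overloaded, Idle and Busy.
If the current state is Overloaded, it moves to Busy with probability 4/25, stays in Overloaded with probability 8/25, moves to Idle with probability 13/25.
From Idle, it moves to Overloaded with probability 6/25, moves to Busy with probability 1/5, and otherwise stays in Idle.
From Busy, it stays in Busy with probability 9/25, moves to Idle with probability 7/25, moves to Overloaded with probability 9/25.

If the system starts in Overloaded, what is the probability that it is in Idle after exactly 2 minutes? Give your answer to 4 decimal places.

Sum over the intermediate state after 1 minute:
P = P(Overloaded→Overloaded)·P(Overloaded→Idle) + P(Overloaded→Idle)·P(Idle→Idle) + P(Overloaded→Busy)·P(Busy→Idle)
  = 0.32×0.52 + 0.52×0.56 + 0.16×0.28
  = 0.1664 + 0.2912 + 0.0448 = 0.5024

0.5024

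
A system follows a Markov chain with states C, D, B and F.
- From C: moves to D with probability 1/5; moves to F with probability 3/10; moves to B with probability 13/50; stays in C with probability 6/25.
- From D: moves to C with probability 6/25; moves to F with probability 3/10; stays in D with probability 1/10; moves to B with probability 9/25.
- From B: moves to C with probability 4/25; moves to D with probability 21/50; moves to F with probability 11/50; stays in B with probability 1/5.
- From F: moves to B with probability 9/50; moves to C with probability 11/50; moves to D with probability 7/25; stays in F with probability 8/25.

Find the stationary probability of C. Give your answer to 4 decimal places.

0.2145

Let the stationary distribution be π with π = πP and π_1 + π_2 + π_3 + π_4 = 1.
π_1 = 0.24·π_1 + 0.24·π_2 + 0.16·π_3 + 0.22·π_4
π_2 = 0.2·π_1 + 0.1·π_2 + 0.42·π_3 + 0.28·π_4
π_3 = 0.26·π_1 + 0.36·π_2 + 0.2·π_3 + 0.18·π_4
Solving with the normalization constraint gives π = (0.2145, 0.2521, 0.2475, 0.2859).
So the stationary probability of C is 0.2145.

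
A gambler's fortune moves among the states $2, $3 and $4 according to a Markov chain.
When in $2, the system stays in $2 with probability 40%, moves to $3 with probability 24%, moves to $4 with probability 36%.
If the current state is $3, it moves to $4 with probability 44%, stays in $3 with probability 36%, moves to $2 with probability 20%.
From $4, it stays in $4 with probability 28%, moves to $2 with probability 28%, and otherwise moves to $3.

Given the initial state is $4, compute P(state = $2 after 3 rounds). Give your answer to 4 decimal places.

Propagate the distribution vector 3 rounds from $4.
After 0 rounds: (0.0000, 0.0000, 1.0000)
After 1 round: (0.2800, 0.4400, 0.2800)
After 2 rounds: (0.2784, 0.3488, 0.3728)
After 3 rounds: (0.2855, 0.3564, 0.3581)
P(in $2 after 3 rounds) = 0.2855

0.2855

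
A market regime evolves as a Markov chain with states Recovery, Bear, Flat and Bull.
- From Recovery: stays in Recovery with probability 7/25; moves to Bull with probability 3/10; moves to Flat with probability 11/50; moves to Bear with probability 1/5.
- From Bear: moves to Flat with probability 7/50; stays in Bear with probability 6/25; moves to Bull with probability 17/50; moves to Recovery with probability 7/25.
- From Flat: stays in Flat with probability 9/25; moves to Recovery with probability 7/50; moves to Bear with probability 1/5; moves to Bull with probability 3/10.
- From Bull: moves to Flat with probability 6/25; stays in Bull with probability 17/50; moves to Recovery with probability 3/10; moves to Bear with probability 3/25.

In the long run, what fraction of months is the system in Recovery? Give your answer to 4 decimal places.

0.2519

Let the stationary distribution be π with π = πP and π_1 + π_2 + π_3 + π_4 = 1.
π_1 = 0.28·π_1 + 0.28·π_2 + 0.14·π_3 + 0.3·π_4
π_2 = 0.2·π_1 + 0.24·π_2 + 0.2·π_3 + 0.12·π_4
π_3 = 0.22·π_1 + 0.14·π_2 + 0.36·π_3 + 0.24·π_4
Solving with the normalization constraint gives π = (0.2519, 0.1817, 0.2464, 0.3201).
So the stationary probability of Recovery is 0.2519.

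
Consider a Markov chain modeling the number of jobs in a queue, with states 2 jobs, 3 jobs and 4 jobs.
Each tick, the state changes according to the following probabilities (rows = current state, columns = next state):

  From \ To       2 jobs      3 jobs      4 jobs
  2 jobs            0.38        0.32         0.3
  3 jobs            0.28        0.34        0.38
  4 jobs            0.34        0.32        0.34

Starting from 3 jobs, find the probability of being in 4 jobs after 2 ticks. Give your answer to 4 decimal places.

Sum over the intermediate state after 1 tick:
P = P(3 jobs→2 jobs)·P(2 jobs→4 jobs) + P(3 jobs→3 jobs)·P(3 jobs→4 jobs) + P(3 jobs→4 jobs)·P(4 jobs→4 jobs)
  = 0.28×0.3 + 0.34×0.38 + 0.38×0.34
  = 0.0840 + 0.1292 + 0.1292 = 0.3424

0.3424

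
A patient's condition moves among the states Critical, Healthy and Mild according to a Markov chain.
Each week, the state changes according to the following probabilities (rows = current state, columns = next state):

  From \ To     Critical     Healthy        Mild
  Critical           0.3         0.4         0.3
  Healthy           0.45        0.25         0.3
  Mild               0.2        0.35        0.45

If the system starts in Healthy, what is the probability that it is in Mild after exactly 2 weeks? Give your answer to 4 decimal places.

0.3450

Sum over the intermediate state after 1 week:
P = P(Healthy→Critical)·P(Critical→Mild) + P(Healthy→Healthy)·P(Healthy→Mild) + P(Healthy→Mild)·P(Mild→Mild)
  = 0.45×0.3 + 0.25×0.3 + 0.3×0.45
  = 0.1350 + 0.0750 + 0.1350 = 0.3450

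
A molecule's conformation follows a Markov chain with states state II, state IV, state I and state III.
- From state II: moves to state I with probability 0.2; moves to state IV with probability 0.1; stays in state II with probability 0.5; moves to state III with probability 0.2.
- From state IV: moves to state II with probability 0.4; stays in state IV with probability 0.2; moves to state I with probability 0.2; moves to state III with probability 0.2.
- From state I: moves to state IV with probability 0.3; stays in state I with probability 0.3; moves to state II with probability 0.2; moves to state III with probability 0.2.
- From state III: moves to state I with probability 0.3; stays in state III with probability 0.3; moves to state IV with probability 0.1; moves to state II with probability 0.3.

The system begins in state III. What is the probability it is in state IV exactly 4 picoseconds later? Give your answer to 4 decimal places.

0.1667

Propagate the distribution vector 4 picoseconds from state III.
After 0 picoseconds: (0.0000, 0.0000, 0.0000, 1.0000)
After 1 picosecond: (0.3000, 0.1000, 0.3000, 0.3000)
After 2 picoseconds: (0.3400, 0.1700, 0.2600, 0.2300)
After 3 picoseconds: (0.3590, 0.1690, 0.2490, 0.2230)
After 4 picoseconds: (0.3638, 0.1667, 0.2472, 0.2223)
P(in state IV after 4 picoseconds) = 0.1667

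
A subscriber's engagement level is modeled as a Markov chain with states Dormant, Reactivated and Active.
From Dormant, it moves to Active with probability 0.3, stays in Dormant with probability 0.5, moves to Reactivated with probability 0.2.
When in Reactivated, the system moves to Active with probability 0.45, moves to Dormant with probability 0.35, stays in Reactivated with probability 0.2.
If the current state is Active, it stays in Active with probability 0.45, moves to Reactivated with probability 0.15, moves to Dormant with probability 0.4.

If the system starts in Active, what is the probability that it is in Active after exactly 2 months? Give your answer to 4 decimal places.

Sum over the intermediate state after 1 month:
P = P(Active→Dormant)·P(Dormant→Active) + P(Active→Reactivated)·P(Reactivated→Active) + P(Active→Active)·P(Active→Active)
  = 0.4×0.3 + 0.15×0.45 + 0.45×0.45
  = 0.1200 + 0.0675 + 0.2025 = 0.3900

0.3900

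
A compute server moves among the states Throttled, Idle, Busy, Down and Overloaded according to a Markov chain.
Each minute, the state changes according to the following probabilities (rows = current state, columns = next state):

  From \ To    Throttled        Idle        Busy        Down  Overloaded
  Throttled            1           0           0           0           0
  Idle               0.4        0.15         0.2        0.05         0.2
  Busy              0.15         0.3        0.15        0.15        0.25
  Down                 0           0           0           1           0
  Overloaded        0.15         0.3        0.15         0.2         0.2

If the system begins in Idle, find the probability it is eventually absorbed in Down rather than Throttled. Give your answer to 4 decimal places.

0.2473

Let h(s) be the probability of absorption at Down starting from transient state s. Then h(Down) = 1 and h(Throttled) = 0. By first-step analysis:
h(Idle) = 0.4·0 + 0.15·h(Idle) + 0.2·h(Busy) + 0.05·1 + 0.2·h(Overloaded)
h(Busy) = 0.15·0 + 0.3·h(Idle) + 0.15·h(Busy) + 0.15·1 + 0.25·h(Overloaded)
h(Overloaded) = 0.15·0 + 0.3·h(Idle) + 0.15·h(Busy) + 0.2·1 + 0.2·h(Overloaded)
Solving: h(Idle) = 0.2473, h(Busy) = 0.3858, h(Overloaded) = 0.4151.
Starting from Idle, the probability is 0.2473.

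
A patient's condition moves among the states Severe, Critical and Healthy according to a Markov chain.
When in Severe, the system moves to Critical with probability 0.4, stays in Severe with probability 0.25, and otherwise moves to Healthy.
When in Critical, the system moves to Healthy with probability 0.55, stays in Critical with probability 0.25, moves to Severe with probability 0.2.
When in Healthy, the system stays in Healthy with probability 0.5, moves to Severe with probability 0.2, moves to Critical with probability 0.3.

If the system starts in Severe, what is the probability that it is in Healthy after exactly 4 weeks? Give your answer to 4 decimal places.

Propagate the distribution vector 4 weeks from Severe.
After 0 weeks: (1.0000, 0.0000, 0.0000)
After 1 week: (0.2500, 0.4000, 0.3500)
After 2 weeks: (0.2125, 0.3050, 0.4825)
After 3 weeks: (0.2106, 0.3060, 0.4834)
After 4 weeks: (0.2105, 0.3058, 0.4837)
P(in Healthy after 4 weeks) = 0.4837

0.4837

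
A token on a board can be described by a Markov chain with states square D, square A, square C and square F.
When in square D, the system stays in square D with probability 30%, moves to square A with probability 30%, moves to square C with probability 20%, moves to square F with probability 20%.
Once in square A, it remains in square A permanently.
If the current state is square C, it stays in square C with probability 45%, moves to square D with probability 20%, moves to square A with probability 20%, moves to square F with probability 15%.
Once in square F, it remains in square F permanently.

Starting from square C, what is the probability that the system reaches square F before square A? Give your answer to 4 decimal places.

0.4203

Let h(s) be the probability of absorption at square F starting from transient state s. Then h(square F) = 1 and h(square A) = 0. By first-step analysis:
h(square D) = 0.3·h(square D) + 0.3·0 + 0.2·h(square C) + 0.2·1
h(square C) = 0.2·h(square D) + 0.2·0 + 0.45·h(square C) + 0.15·1
Solving: h(square D) = 0.4058, h(square C) = 0.4203.
Starting from square C, the probability is 0.4203.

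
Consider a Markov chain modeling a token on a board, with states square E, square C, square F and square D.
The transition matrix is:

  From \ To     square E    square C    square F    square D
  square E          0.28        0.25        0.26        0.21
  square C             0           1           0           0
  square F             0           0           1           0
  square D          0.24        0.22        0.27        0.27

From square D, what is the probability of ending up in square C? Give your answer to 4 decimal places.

Let h(s) be the probability of absorption at square C starting from transient state s. Then h(square C) = 1 and h(square F) = 0. By first-step analysis:
h(square E) = 0.28·h(square E) + 0.25·1 + 0.26·0 + 0.21·h(square D)
h(square D) = 0.24·h(square E) + 0.22·1 + 0.27·0 + 0.27·h(square D)
Solving: h(square E) = 0.4813, h(square D) = 0.4596.
Starting from square D, the probability is 0.4596.

0.4596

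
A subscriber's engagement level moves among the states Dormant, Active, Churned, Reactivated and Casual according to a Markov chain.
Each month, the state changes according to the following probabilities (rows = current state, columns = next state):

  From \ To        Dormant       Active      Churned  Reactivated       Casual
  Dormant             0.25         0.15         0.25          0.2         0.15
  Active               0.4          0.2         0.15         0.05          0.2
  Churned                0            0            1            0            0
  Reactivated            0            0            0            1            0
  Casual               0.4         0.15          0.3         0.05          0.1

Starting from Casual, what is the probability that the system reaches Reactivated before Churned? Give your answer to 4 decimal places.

0.2830

Let h(s) be the probability of absorption at Reactivated starting from transient state s. Then h(Reactivated) = 1 and h(Churned) = 0. By first-step analysis:
h(Dormant) = 0.25·h(Dormant) + 0.15·h(Active) + 0.25·0 + 0.2·1 + 0.15·h(Casual)
h(Active) = 0.4·h(Dormant) + 0.2·h(Active) + 0.15·0 + 0.05·1 + 0.2·h(Casual)
h(Casual) = 0.4·h(Dormant) + 0.15·h(Active) + 0.3·0 + 0.05·1 + 0.1·h(Casual)
Solving: h(Dormant) = 0.3888, h(Active) = 0.3276, h(Casual) = 0.2830.
Starting from Casual, the probability is 0.2830.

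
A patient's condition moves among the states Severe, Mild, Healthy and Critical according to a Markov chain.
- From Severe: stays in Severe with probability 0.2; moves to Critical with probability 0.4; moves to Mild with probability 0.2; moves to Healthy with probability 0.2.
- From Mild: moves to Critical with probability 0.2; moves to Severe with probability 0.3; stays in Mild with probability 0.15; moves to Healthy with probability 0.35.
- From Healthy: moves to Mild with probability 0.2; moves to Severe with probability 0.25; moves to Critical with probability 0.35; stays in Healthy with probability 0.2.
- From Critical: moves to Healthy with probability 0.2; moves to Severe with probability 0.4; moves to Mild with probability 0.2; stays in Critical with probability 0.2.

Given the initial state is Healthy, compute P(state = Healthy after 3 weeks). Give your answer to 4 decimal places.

Propagate the distribution vector 3 weeks from Healthy.
After 0 weeks: (0.0000, 0.0000, 1.0000, 0.0000)
After 1 week: (0.2500, 0.2000, 0.2000, 0.3500)
After 2 weeks: (0.3000, 0.1900, 0.2300, 0.2800)
After 3 weeks: (0.2865, 0.1905, 0.2285, 0.2945)
P(in Healthy after 3 weeks) = 0.2285

0.2285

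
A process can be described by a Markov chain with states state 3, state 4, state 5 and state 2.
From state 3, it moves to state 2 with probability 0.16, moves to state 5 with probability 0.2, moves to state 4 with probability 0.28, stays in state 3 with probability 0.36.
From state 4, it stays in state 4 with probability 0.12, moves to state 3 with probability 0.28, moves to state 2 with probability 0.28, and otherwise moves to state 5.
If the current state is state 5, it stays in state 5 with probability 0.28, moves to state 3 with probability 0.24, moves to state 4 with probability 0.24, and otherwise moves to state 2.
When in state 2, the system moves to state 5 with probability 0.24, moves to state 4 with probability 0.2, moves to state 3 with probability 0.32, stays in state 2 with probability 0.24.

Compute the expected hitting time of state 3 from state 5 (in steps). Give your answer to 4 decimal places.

3.7303

Let t(s) be the expected number of steps to first reach state 3 from state s, with t(state 3) = 0. Conditioning on the first step:
t(state 4) = 1 + 0.12·t(state 4) + 0.32·t(state 5) + 0.28·t(state 2)
t(state 5) = 1 + 0.24·t(state 4) + 0.28·t(state 5) + 0.24·t(state 2)
t(state 2) = 1 + 0.2·t(state 4) + 0.24·t(state 5) + 0.24·t(state 2)
Solving: t(state 4) = 3.5866, t(state 5) = 3.7303, t(state 2) = 3.4376.
Expected steps from state 5 to state 3: 3.7303.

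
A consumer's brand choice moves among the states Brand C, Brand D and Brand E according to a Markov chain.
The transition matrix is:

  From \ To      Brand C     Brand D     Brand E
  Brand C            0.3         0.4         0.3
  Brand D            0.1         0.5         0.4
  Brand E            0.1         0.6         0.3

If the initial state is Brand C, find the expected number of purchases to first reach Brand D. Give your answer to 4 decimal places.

2.1739

Let t(s) be the expected number of purchases to first reach Brand D from state s, with t(Brand D) = 0. Conditioning on the first purchase:
t(Brand C) = 1 + 0.3·t(Brand C) + 0.3·t(Brand E)
t(Brand E) = 1 + 0.1·t(Brand C) + 0.3·t(Brand E)
Solving: t(Brand C) = 2.1739, t(Brand E) = 1.7391.
Expected purchases from Brand C to Brand D: 2.1739.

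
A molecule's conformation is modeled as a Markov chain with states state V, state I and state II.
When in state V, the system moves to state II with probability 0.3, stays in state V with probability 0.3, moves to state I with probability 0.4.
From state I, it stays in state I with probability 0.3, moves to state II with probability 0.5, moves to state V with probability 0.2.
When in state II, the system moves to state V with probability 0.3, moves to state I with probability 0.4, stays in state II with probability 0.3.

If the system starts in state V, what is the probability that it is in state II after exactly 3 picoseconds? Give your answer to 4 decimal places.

Propagate the distribution vector 3 picoseconds from state V.
After 0 picoseconds: (1.0000, 0.0000, 0.0000)
After 1 picosecond: (0.3000, 0.4000, 0.3000)
After 2 picoseconds: (0.2600, 0.3600, 0.3800)
After 3 picoseconds: (0.2640, 0.3640, 0.3720)
P(in state II after 3 picoseconds) = 0.3720

0.3720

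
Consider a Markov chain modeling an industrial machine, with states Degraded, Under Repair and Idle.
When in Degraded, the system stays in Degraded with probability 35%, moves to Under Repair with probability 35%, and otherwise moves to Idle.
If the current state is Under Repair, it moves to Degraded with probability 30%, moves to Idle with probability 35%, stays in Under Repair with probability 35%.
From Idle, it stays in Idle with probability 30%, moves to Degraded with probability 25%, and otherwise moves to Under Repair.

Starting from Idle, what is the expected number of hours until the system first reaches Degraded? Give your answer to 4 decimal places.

3.6975

Let t(s) be the expected number of hours to first reach Degraded from state s, with t(Degraded) = 0. Conditioning on the first hour:
t(Under Repair) = 1 + 0.35·t(Under Repair) + 0.35·t(Idle)
t(Idle) = 1 + 0.45·t(Under Repair) + 0.3·t(Idle)
Solving: t(Under Repair) = 3.5294, t(Idle) = 3.6975.
Expected hours from Idle to Degraded: 3.6975.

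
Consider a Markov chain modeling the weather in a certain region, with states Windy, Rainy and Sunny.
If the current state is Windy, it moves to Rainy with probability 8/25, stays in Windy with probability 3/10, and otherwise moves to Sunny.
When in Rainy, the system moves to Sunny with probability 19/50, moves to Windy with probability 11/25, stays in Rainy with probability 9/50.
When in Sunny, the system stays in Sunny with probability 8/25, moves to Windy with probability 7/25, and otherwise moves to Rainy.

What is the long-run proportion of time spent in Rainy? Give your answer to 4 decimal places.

0.3059

Let the stationary distribution be π with π = πP and π_1 + π_2 + π_3 = 1.
π_1 = 0.3·π_1 + 0.44·π_2 + 0.28·π_3
π_2 = 0.32·π_1 + 0.18·π_2 + 0.4·π_3
Solving with the normalization constraint gives π = (0.3357, 0.3059, 0.3585).
So the stationary probability of Rainy is 0.3059.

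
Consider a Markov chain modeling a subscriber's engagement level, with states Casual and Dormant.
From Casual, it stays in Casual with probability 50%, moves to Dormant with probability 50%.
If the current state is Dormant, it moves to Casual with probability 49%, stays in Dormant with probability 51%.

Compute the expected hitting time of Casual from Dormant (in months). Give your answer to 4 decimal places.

2.0408

Let t(s) be the expected number of months to first reach Casual from state s, with t(Casual) = 0. Conditioning on the first month:
t(Dormant) = 1 + 0.51·t(Dormant)
Solving: t(Dormant) = 2.0408.
Expected months from Dormant to Casual: 2.0408.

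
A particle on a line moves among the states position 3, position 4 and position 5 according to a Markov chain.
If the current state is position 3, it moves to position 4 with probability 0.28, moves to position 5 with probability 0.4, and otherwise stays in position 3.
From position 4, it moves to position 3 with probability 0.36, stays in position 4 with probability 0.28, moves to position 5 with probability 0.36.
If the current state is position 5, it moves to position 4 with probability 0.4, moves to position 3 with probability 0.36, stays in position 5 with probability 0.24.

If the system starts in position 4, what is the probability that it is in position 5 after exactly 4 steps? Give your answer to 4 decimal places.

0.3338

Propagate the distribution vector 4 steps from position 4.
After 0 steps: (0.0000, 1.0000, 0.0000)
After 1 step: (0.3600, 0.2800, 0.3600)
After 2 steps: (0.3456, 0.3232, 0.3312)
After 3 steps: (0.3462, 0.3197, 0.3341)
After 4 steps: (0.3462, 0.3201, 0.3338)
P(in position 5 after 4 steps) = 0.3338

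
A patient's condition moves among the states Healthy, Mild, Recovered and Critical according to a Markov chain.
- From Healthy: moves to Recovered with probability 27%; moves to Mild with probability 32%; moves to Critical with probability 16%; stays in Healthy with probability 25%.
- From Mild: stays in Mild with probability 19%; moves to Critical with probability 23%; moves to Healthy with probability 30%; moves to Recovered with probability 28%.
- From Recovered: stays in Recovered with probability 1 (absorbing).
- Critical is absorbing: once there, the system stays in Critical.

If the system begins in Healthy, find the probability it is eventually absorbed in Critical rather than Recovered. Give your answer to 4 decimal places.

0.3973

Let h(s) be the probability of absorption at Critical starting from transient state s. Then h(Critical) = 1 and h(Recovered) = 0. By first-step analysis:
h(Healthy) = 0.25·h(Healthy) + 0.32·h(Mild) + 0.27·0 + 0.16·1
h(Mild) = 0.3·h(Healthy) + 0.19·h(Mild) + 0.28·0 + 0.23·1
Solving: h(Healthy) = 0.3973, h(Mild) = 0.4311.
Starting from Healthy, the probability is 0.3973.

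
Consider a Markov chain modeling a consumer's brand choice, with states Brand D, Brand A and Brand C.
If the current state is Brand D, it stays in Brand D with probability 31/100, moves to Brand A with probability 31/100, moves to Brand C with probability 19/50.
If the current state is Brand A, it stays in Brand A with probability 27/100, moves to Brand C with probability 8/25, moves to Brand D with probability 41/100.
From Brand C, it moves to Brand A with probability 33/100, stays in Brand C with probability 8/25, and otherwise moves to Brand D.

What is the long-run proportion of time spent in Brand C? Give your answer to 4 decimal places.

Let the stationary distribution be π with π = πP and π_1 + π_2 + π_3 = 1.
π_1 = 0.31·π_1 + 0.41·π_2 + 0.35·π_3
π_2 = 0.31·π_1 + 0.27·π_2 + 0.33·π_3
Solving with the normalization constraint gives π = (0.3541, 0.3046, 0.3412).
So the stationary probability of Brand C is 0.3412.

0.3412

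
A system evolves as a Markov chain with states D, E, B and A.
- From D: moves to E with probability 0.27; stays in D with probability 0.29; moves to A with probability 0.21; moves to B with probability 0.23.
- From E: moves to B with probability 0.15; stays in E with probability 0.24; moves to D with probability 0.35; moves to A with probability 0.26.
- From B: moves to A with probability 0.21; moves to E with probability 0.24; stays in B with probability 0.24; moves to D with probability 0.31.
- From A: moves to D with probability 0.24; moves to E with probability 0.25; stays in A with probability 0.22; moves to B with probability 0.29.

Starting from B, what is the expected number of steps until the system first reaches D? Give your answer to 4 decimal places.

3.2896

Let t(s) be the expected number of steps to first reach D from state s, with t(D) = 0. Conditioning on the first step:
t(E) = 1 + 0.24·t(E) + 0.15·t(B) + 0.26·t(A)
t(B) = 1 + 0.24·t(E) + 0.24·t(B) + 0.21·t(A)
t(A) = 1 + 0.25·t(E) + 0.29·t(B) + 0.22·t(A)
Solving: t(E) = 3.1696, t(B) = 3.2896, t(A) = 3.5210.
Expected steps from B to D: 3.2896.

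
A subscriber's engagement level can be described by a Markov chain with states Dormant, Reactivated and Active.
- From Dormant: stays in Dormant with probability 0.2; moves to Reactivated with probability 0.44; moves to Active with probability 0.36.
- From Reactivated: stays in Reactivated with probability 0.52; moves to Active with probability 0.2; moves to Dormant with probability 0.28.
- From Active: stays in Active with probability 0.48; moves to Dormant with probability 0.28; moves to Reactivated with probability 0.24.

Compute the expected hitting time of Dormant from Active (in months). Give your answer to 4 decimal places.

Let t(s) be the expected number of months to first reach Dormant from state s, with t(Dormant) = 0. Conditioning on the first month:
t(Reactivated) = 1 + 0.52·t(Reactivated) + 0.2·t(Active)
t(Active) = 1 + 0.24·t(Reactivated) + 0.48·t(Active)
Solving: t(Reactivated) = 3.5714, t(Active) = 3.5714.
Expected months from Active to Dormant: 3.5714.

3.5714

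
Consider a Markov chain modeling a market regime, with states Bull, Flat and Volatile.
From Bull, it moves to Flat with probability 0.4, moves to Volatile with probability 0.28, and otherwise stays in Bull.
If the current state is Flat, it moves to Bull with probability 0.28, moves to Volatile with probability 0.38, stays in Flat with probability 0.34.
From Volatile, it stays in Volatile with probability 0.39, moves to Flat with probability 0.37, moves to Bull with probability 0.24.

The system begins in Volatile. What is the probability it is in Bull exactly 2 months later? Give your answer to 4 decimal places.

0.2740

Sum over the intermediate state after 1 month:
P = P(Volatile→Bull)·P(Bull→Bull) + P(Volatile→Flat)·P(Flat→Bull) + P(Volatile→Volatile)·P(Volatile→Bull)
  = 0.24×0.32 + 0.37×0.28 + 0.39×0.24
  = 0.0768 + 0.1036 + 0.0936 = 0.2740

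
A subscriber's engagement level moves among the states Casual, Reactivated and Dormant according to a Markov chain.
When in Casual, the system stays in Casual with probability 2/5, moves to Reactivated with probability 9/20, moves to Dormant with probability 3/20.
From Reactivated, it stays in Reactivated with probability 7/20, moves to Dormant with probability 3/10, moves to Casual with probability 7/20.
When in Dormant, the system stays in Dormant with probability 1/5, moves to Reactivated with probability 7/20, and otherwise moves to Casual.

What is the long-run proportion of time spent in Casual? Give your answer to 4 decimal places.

0.3915

Let the stationary distribution be π with π = πP and π_1 + π_2 + π_3 = 1.
π_1 = 0.4·π_1 + 0.35·π_2 + 0.45·π_3
π_2 = 0.45·π_1 + 0.35·π_2 + 0.35·π_3
Solving with the normalization constraint gives π = (0.3915, 0.3892, 0.2193).
So the stationary probability of Casual is 0.3915.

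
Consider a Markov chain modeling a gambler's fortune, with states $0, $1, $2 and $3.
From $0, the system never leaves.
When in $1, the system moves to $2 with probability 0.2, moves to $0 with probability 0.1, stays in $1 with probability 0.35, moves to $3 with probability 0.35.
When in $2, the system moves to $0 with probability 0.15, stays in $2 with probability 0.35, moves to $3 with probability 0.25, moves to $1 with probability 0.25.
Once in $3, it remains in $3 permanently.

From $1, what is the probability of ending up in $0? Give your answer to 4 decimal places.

0.2550

Let h(s) be the probability of absorption at $0 starting from transient state s. Then h($0) = 1 and h($3) = 0. By first-step analysis:
h($1) = 0.1·1 + 0.35·h($1) + 0.2·h($2) + 0.35·0
h($2) = 0.15·1 + 0.25·h($1) + 0.35·h($2) + 0.25·0
Solving: h($1) = 0.2550, h($2) = 0.3289.
Starting from $1, the probability is 0.2550.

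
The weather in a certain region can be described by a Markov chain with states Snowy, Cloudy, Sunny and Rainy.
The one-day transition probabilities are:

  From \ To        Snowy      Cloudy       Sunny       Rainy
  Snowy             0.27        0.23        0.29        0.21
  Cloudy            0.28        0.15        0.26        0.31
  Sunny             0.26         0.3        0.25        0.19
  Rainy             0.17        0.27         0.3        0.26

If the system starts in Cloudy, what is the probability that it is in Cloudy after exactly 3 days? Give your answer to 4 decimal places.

0.2390

Propagate the distribution vector 3 days from Cloudy.
After 0 days: (0.0000, 1.0000, 0.0000, 0.0000)
After 1 day: (0.2800, 0.1500, 0.2600, 0.3100)
After 2 days: (0.2379, 0.2486, 0.2782, 0.2353)
After 3 days: (0.2462, 0.2390, 0.2738, 0.2411)
P(in Cloudy after 3 days) = 0.2390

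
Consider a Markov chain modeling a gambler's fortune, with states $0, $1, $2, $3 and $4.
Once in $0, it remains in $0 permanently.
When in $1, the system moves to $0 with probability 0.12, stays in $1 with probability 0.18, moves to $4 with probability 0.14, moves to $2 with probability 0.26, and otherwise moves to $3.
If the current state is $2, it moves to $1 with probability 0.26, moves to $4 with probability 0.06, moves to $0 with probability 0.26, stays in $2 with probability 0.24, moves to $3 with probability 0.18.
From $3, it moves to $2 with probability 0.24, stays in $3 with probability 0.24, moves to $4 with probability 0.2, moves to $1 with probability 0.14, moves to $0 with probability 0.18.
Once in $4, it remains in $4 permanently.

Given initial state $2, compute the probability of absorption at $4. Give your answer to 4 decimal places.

0.3373

Let h(s) be the probability of absorption at $4 starting from transient state s. Then h($4) = 1 and h($0) = 0. By first-step analysis:
h($1) = 0.12·0 + 0.18·h($1) + 0.26·h($2) + 0.3·h($3) + 0.14·1
h($2) = 0.26·0 + 0.26·h($1) + 0.24·h($2) + 0.18·h($3) + 0.06·1
h($3) = 0.18·0 + 0.14·h($1) + 0.24·h($2) + 0.24·h($3) + 0.2·1
Solving: h($1) = 0.4428, h($2) = 0.3373, h($3) = 0.4512.
Starting from $2, the probability is 0.3373.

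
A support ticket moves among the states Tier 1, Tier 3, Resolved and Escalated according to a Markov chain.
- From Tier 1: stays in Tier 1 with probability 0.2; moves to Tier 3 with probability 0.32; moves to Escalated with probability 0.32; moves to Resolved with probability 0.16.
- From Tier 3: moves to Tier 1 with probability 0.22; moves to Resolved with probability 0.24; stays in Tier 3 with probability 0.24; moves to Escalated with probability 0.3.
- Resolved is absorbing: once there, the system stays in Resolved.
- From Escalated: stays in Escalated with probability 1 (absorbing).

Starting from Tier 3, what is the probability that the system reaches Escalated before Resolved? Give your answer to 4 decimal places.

0.5774

Let h(s) be the probability of absorption at Escalated starting from transient state s. Then h(Escalated) = 1 and h(Resolved) = 0. By first-step analysis:
h(Tier 1) = 0.2·h(Tier 1) + 0.32·h(Tier 3) + 0.16·0 + 0.32·1
h(Tier 3) = 0.22·h(Tier 1) + 0.24·h(Tier 3) + 0.24·0 + 0.3·1
Solving: h(Tier 1) = 0.6310, h(Tier 3) = 0.5774.
Starting from Tier 3, the probability is 0.5774.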